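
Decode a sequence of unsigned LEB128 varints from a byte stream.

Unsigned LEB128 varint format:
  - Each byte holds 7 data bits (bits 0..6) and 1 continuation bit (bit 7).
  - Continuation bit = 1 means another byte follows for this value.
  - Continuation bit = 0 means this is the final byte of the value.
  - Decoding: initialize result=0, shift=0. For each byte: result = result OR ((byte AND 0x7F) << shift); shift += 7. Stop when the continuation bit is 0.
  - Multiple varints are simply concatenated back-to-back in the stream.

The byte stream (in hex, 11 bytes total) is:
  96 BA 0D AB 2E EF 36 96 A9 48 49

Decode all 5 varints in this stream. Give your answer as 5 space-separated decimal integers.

Answer: 220438 5931 7023 1184918 73

Derivation:
  byte[0]=0x96 cont=1 payload=0x16=22: acc |= 22<<0 -> acc=22 shift=7
  byte[1]=0xBA cont=1 payload=0x3A=58: acc |= 58<<7 -> acc=7446 shift=14
  byte[2]=0x0D cont=0 payload=0x0D=13: acc |= 13<<14 -> acc=220438 shift=21 [end]
Varint 1: bytes[0:3] = 96 BA 0D -> value 220438 (3 byte(s))
  byte[3]=0xAB cont=1 payload=0x2B=43: acc |= 43<<0 -> acc=43 shift=7
  byte[4]=0x2E cont=0 payload=0x2E=46: acc |= 46<<7 -> acc=5931 shift=14 [end]
Varint 2: bytes[3:5] = AB 2E -> value 5931 (2 byte(s))
  byte[5]=0xEF cont=1 payload=0x6F=111: acc |= 111<<0 -> acc=111 shift=7
  byte[6]=0x36 cont=0 payload=0x36=54: acc |= 54<<7 -> acc=7023 shift=14 [end]
Varint 3: bytes[5:7] = EF 36 -> value 7023 (2 byte(s))
  byte[7]=0x96 cont=1 payload=0x16=22: acc |= 22<<0 -> acc=22 shift=7
  byte[8]=0xA9 cont=1 payload=0x29=41: acc |= 41<<7 -> acc=5270 shift=14
  byte[9]=0x48 cont=0 payload=0x48=72: acc |= 72<<14 -> acc=1184918 shift=21 [end]
Varint 4: bytes[7:10] = 96 A9 48 -> value 1184918 (3 byte(s))
  byte[10]=0x49 cont=0 payload=0x49=73: acc |= 73<<0 -> acc=73 shift=7 [end]
Varint 5: bytes[10:11] = 49 -> value 73 (1 byte(s))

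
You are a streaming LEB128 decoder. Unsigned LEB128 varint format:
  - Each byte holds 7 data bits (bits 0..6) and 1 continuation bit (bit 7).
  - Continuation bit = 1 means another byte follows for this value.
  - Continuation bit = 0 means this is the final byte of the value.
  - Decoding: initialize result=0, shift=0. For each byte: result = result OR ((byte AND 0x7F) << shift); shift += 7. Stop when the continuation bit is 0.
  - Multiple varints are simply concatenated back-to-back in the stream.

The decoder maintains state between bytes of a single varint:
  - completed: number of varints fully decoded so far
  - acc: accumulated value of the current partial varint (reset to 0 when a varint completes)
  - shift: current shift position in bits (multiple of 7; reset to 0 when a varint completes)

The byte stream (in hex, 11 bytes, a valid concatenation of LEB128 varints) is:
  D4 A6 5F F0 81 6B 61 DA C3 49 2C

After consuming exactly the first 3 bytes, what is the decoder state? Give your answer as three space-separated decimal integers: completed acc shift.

Answer: 1 0 0

Derivation:
byte[0]=0xD4 cont=1 payload=0x54: acc |= 84<<0 -> completed=0 acc=84 shift=7
byte[1]=0xA6 cont=1 payload=0x26: acc |= 38<<7 -> completed=0 acc=4948 shift=14
byte[2]=0x5F cont=0 payload=0x5F: varint #1 complete (value=1561428); reset -> completed=1 acc=0 shift=0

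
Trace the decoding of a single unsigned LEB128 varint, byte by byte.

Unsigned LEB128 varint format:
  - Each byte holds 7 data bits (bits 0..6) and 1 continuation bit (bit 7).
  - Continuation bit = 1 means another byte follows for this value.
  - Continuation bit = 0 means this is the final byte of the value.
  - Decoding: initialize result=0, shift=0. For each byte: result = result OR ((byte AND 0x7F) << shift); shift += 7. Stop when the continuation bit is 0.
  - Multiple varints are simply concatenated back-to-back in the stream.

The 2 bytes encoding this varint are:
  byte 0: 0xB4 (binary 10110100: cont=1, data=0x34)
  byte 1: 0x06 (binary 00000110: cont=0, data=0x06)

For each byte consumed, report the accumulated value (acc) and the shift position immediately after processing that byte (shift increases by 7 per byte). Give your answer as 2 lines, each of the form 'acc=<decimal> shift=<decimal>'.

Answer: acc=52 shift=7
acc=820 shift=14

Derivation:
byte 0=0xB4: payload=0x34=52, contrib = 52<<0 = 52; acc -> 52, shift -> 7
byte 1=0x06: payload=0x06=6, contrib = 6<<7 = 768; acc -> 820, shift -> 14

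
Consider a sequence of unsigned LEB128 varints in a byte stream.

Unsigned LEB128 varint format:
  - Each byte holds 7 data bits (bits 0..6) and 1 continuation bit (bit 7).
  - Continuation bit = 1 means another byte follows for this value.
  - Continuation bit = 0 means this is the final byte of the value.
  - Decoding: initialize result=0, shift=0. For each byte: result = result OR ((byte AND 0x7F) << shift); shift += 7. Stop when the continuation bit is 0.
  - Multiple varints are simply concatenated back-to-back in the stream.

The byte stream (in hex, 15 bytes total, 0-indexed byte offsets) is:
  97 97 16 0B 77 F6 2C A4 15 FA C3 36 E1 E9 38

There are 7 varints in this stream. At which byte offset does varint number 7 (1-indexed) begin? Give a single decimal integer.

  byte[0]=0x97 cont=1 payload=0x17=23: acc |= 23<<0 -> acc=23 shift=7
  byte[1]=0x97 cont=1 payload=0x17=23: acc |= 23<<7 -> acc=2967 shift=14
  byte[2]=0x16 cont=0 payload=0x16=22: acc |= 22<<14 -> acc=363415 shift=21 [end]
Varint 1: bytes[0:3] = 97 97 16 -> value 363415 (3 byte(s))
  byte[3]=0x0B cont=0 payload=0x0B=11: acc |= 11<<0 -> acc=11 shift=7 [end]
Varint 2: bytes[3:4] = 0B -> value 11 (1 byte(s))
  byte[4]=0x77 cont=0 payload=0x77=119: acc |= 119<<0 -> acc=119 shift=7 [end]
Varint 3: bytes[4:5] = 77 -> value 119 (1 byte(s))
  byte[5]=0xF6 cont=1 payload=0x76=118: acc |= 118<<0 -> acc=118 shift=7
  byte[6]=0x2C cont=0 payload=0x2C=44: acc |= 44<<7 -> acc=5750 shift=14 [end]
Varint 4: bytes[5:7] = F6 2C -> value 5750 (2 byte(s))
  byte[7]=0xA4 cont=1 payload=0x24=36: acc |= 36<<0 -> acc=36 shift=7
  byte[8]=0x15 cont=0 payload=0x15=21: acc |= 21<<7 -> acc=2724 shift=14 [end]
Varint 5: bytes[7:9] = A4 15 -> value 2724 (2 byte(s))
  byte[9]=0xFA cont=1 payload=0x7A=122: acc |= 122<<0 -> acc=122 shift=7
  byte[10]=0xC3 cont=1 payload=0x43=67: acc |= 67<<7 -> acc=8698 shift=14
  byte[11]=0x36 cont=0 payload=0x36=54: acc |= 54<<14 -> acc=893434 shift=21 [end]
Varint 6: bytes[9:12] = FA C3 36 -> value 893434 (3 byte(s))
  byte[12]=0xE1 cont=1 payload=0x61=97: acc |= 97<<0 -> acc=97 shift=7
  byte[13]=0xE9 cont=1 payload=0x69=105: acc |= 105<<7 -> acc=13537 shift=14
  byte[14]=0x38 cont=0 payload=0x38=56: acc |= 56<<14 -> acc=931041 shift=21 [end]
Varint 7: bytes[12:15] = E1 E9 38 -> value 931041 (3 byte(s))

Answer: 12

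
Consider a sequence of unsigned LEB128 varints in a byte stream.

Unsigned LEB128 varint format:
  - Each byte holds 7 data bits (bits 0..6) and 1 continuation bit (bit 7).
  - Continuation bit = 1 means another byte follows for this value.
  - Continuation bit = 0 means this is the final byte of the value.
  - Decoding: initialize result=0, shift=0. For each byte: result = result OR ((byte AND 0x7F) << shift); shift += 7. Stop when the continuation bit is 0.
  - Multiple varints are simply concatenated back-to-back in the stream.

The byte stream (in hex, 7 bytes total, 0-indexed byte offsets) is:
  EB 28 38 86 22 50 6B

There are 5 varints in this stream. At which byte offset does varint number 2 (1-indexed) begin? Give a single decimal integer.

  byte[0]=0xEB cont=1 payload=0x6B=107: acc |= 107<<0 -> acc=107 shift=7
  byte[1]=0x28 cont=0 payload=0x28=40: acc |= 40<<7 -> acc=5227 shift=14 [end]
Varint 1: bytes[0:2] = EB 28 -> value 5227 (2 byte(s))
  byte[2]=0x38 cont=0 payload=0x38=56: acc |= 56<<0 -> acc=56 shift=7 [end]
Varint 2: bytes[2:3] = 38 -> value 56 (1 byte(s))
  byte[3]=0x86 cont=1 payload=0x06=6: acc |= 6<<0 -> acc=6 shift=7
  byte[4]=0x22 cont=0 payload=0x22=34: acc |= 34<<7 -> acc=4358 shift=14 [end]
Varint 3: bytes[3:5] = 86 22 -> value 4358 (2 byte(s))
  byte[5]=0x50 cont=0 payload=0x50=80: acc |= 80<<0 -> acc=80 shift=7 [end]
Varint 4: bytes[5:6] = 50 -> value 80 (1 byte(s))
  byte[6]=0x6B cont=0 payload=0x6B=107: acc |= 107<<0 -> acc=107 shift=7 [end]
Varint 5: bytes[6:7] = 6B -> value 107 (1 byte(s))

Answer: 2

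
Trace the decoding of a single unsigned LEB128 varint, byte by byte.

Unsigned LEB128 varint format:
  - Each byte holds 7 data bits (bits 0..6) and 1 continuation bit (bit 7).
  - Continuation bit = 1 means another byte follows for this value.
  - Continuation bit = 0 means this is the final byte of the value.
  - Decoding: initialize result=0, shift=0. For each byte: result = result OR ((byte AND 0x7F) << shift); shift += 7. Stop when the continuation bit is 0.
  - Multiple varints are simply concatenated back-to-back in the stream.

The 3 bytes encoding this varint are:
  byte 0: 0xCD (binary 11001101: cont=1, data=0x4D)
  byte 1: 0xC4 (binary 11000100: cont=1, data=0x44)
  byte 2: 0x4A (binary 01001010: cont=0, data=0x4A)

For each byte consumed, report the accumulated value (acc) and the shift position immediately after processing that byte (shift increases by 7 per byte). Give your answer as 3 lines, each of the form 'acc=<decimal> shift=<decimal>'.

byte 0=0xCD: payload=0x4D=77, contrib = 77<<0 = 77; acc -> 77, shift -> 7
byte 1=0xC4: payload=0x44=68, contrib = 68<<7 = 8704; acc -> 8781, shift -> 14
byte 2=0x4A: payload=0x4A=74, contrib = 74<<14 = 1212416; acc -> 1221197, shift -> 21

Answer: acc=77 shift=7
acc=8781 shift=14
acc=1221197 shift=21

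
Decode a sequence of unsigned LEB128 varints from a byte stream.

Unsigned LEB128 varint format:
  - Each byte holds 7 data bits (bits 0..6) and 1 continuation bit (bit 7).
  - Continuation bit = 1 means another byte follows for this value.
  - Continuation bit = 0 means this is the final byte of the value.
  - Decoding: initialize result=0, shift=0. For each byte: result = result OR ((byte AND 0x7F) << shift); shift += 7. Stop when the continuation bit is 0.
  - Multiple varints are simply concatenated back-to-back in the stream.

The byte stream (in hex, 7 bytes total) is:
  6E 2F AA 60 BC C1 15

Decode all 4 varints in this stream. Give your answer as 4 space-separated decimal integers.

Answer: 110 47 12330 352444

Derivation:
  byte[0]=0x6E cont=0 payload=0x6E=110: acc |= 110<<0 -> acc=110 shift=7 [end]
Varint 1: bytes[0:1] = 6E -> value 110 (1 byte(s))
  byte[1]=0x2F cont=0 payload=0x2F=47: acc |= 47<<0 -> acc=47 shift=7 [end]
Varint 2: bytes[1:2] = 2F -> value 47 (1 byte(s))
  byte[2]=0xAA cont=1 payload=0x2A=42: acc |= 42<<0 -> acc=42 shift=7
  byte[3]=0x60 cont=0 payload=0x60=96: acc |= 96<<7 -> acc=12330 shift=14 [end]
Varint 3: bytes[2:4] = AA 60 -> value 12330 (2 byte(s))
  byte[4]=0xBC cont=1 payload=0x3C=60: acc |= 60<<0 -> acc=60 shift=7
  byte[5]=0xC1 cont=1 payload=0x41=65: acc |= 65<<7 -> acc=8380 shift=14
  byte[6]=0x15 cont=0 payload=0x15=21: acc |= 21<<14 -> acc=352444 shift=21 [end]
Varint 4: bytes[4:7] = BC C1 15 -> value 352444 (3 byte(s))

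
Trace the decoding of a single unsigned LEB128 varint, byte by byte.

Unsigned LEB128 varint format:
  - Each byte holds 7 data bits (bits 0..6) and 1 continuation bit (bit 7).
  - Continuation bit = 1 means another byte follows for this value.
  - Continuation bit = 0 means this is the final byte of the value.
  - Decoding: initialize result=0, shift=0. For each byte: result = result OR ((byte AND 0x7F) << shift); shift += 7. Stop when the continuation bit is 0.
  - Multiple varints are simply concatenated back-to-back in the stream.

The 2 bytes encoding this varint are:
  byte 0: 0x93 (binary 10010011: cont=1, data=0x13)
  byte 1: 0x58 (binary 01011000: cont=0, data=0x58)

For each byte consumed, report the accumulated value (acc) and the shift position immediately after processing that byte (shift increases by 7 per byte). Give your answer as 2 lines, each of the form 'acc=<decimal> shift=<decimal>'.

Answer: acc=19 shift=7
acc=11283 shift=14

Derivation:
byte 0=0x93: payload=0x13=19, contrib = 19<<0 = 19; acc -> 19, shift -> 7
byte 1=0x58: payload=0x58=88, contrib = 88<<7 = 11264; acc -> 11283, shift -> 14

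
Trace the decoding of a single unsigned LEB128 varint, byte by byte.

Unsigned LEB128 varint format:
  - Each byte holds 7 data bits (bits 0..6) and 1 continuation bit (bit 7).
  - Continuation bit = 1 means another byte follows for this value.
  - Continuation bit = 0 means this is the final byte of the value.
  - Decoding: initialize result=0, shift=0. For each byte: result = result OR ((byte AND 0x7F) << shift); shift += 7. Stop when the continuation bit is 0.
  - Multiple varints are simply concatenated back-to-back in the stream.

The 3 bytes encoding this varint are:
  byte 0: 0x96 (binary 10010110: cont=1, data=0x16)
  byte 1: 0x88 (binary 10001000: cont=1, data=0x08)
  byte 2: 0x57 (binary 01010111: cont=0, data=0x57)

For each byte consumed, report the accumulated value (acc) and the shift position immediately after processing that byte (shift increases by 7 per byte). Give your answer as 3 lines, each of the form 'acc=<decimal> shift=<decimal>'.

Answer: acc=22 shift=7
acc=1046 shift=14
acc=1426454 shift=21

Derivation:
byte 0=0x96: payload=0x16=22, contrib = 22<<0 = 22; acc -> 22, shift -> 7
byte 1=0x88: payload=0x08=8, contrib = 8<<7 = 1024; acc -> 1046, shift -> 14
byte 2=0x57: payload=0x57=87, contrib = 87<<14 = 1425408; acc -> 1426454, shift -> 21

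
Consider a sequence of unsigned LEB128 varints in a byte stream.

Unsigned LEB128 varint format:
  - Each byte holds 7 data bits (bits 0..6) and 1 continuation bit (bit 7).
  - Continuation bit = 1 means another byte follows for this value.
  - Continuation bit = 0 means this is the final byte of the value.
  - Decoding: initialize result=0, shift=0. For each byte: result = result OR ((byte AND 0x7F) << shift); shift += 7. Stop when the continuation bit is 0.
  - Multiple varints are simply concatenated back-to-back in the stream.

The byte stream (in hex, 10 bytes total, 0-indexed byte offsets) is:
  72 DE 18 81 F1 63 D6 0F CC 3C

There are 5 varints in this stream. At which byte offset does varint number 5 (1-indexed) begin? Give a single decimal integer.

  byte[0]=0x72 cont=0 payload=0x72=114: acc |= 114<<0 -> acc=114 shift=7 [end]
Varint 1: bytes[0:1] = 72 -> value 114 (1 byte(s))
  byte[1]=0xDE cont=1 payload=0x5E=94: acc |= 94<<0 -> acc=94 shift=7
  byte[2]=0x18 cont=0 payload=0x18=24: acc |= 24<<7 -> acc=3166 shift=14 [end]
Varint 2: bytes[1:3] = DE 18 -> value 3166 (2 byte(s))
  byte[3]=0x81 cont=1 payload=0x01=1: acc |= 1<<0 -> acc=1 shift=7
  byte[4]=0xF1 cont=1 payload=0x71=113: acc |= 113<<7 -> acc=14465 shift=14
  byte[5]=0x63 cont=0 payload=0x63=99: acc |= 99<<14 -> acc=1636481 shift=21 [end]
Varint 3: bytes[3:6] = 81 F1 63 -> value 1636481 (3 byte(s))
  byte[6]=0xD6 cont=1 payload=0x56=86: acc |= 86<<0 -> acc=86 shift=7
  byte[7]=0x0F cont=0 payload=0x0F=15: acc |= 15<<7 -> acc=2006 shift=14 [end]
Varint 4: bytes[6:8] = D6 0F -> value 2006 (2 byte(s))
  byte[8]=0xCC cont=1 payload=0x4C=76: acc |= 76<<0 -> acc=76 shift=7
  byte[9]=0x3C cont=0 payload=0x3C=60: acc |= 60<<7 -> acc=7756 shift=14 [end]
Varint 5: bytes[8:10] = CC 3C -> value 7756 (2 byte(s))

Answer: 8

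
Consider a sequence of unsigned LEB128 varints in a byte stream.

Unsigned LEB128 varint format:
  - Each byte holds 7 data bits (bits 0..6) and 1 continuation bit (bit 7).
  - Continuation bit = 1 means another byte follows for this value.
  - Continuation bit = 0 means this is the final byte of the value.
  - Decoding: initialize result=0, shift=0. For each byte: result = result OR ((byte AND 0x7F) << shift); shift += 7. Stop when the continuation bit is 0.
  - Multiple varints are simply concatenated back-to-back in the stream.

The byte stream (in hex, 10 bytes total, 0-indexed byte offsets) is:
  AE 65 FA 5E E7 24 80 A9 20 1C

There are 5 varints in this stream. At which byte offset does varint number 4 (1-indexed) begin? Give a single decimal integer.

  byte[0]=0xAE cont=1 payload=0x2E=46: acc |= 46<<0 -> acc=46 shift=7
  byte[1]=0x65 cont=0 payload=0x65=101: acc |= 101<<7 -> acc=12974 shift=14 [end]
Varint 1: bytes[0:2] = AE 65 -> value 12974 (2 byte(s))
  byte[2]=0xFA cont=1 payload=0x7A=122: acc |= 122<<0 -> acc=122 shift=7
  byte[3]=0x5E cont=0 payload=0x5E=94: acc |= 94<<7 -> acc=12154 shift=14 [end]
Varint 2: bytes[2:4] = FA 5E -> value 12154 (2 byte(s))
  byte[4]=0xE7 cont=1 payload=0x67=103: acc |= 103<<0 -> acc=103 shift=7
  byte[5]=0x24 cont=0 payload=0x24=36: acc |= 36<<7 -> acc=4711 shift=14 [end]
Varint 3: bytes[4:6] = E7 24 -> value 4711 (2 byte(s))
  byte[6]=0x80 cont=1 payload=0x00=0: acc |= 0<<0 -> acc=0 shift=7
  byte[7]=0xA9 cont=1 payload=0x29=41: acc |= 41<<7 -> acc=5248 shift=14
  byte[8]=0x20 cont=0 payload=0x20=32: acc |= 32<<14 -> acc=529536 shift=21 [end]
Varint 4: bytes[6:9] = 80 A9 20 -> value 529536 (3 byte(s))
  byte[9]=0x1C cont=0 payload=0x1C=28: acc |= 28<<0 -> acc=28 shift=7 [end]
Varint 5: bytes[9:10] = 1C -> value 28 (1 byte(s))

Answer: 6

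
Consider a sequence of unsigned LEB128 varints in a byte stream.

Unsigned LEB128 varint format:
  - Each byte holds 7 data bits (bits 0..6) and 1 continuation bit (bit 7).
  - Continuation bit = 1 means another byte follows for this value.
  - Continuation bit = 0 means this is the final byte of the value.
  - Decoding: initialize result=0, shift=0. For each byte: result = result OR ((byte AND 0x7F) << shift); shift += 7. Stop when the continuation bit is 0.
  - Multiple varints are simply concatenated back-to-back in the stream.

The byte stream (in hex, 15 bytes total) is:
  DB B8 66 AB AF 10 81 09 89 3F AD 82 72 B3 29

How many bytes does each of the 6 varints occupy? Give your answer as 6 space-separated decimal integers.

Answer: 3 3 2 2 3 2

Derivation:
  byte[0]=0xDB cont=1 payload=0x5B=91: acc |= 91<<0 -> acc=91 shift=7
  byte[1]=0xB8 cont=1 payload=0x38=56: acc |= 56<<7 -> acc=7259 shift=14
  byte[2]=0x66 cont=0 payload=0x66=102: acc |= 102<<14 -> acc=1678427 shift=21 [end]
Varint 1: bytes[0:3] = DB B8 66 -> value 1678427 (3 byte(s))
  byte[3]=0xAB cont=1 payload=0x2B=43: acc |= 43<<0 -> acc=43 shift=7
  byte[4]=0xAF cont=1 payload=0x2F=47: acc |= 47<<7 -> acc=6059 shift=14
  byte[5]=0x10 cont=0 payload=0x10=16: acc |= 16<<14 -> acc=268203 shift=21 [end]
Varint 2: bytes[3:6] = AB AF 10 -> value 268203 (3 byte(s))
  byte[6]=0x81 cont=1 payload=0x01=1: acc |= 1<<0 -> acc=1 shift=7
  byte[7]=0x09 cont=0 payload=0x09=9: acc |= 9<<7 -> acc=1153 shift=14 [end]
Varint 3: bytes[6:8] = 81 09 -> value 1153 (2 byte(s))
  byte[8]=0x89 cont=1 payload=0x09=9: acc |= 9<<0 -> acc=9 shift=7
  byte[9]=0x3F cont=0 payload=0x3F=63: acc |= 63<<7 -> acc=8073 shift=14 [end]
Varint 4: bytes[8:10] = 89 3F -> value 8073 (2 byte(s))
  byte[10]=0xAD cont=1 payload=0x2D=45: acc |= 45<<0 -> acc=45 shift=7
  byte[11]=0x82 cont=1 payload=0x02=2: acc |= 2<<7 -> acc=301 shift=14
  byte[12]=0x72 cont=0 payload=0x72=114: acc |= 114<<14 -> acc=1868077 shift=21 [end]
Varint 5: bytes[10:13] = AD 82 72 -> value 1868077 (3 byte(s))
  byte[13]=0xB3 cont=1 payload=0x33=51: acc |= 51<<0 -> acc=51 shift=7
  byte[14]=0x29 cont=0 payload=0x29=41: acc |= 41<<7 -> acc=5299 shift=14 [end]
Varint 6: bytes[13:15] = B3 29 -> value 5299 (2 byte(s))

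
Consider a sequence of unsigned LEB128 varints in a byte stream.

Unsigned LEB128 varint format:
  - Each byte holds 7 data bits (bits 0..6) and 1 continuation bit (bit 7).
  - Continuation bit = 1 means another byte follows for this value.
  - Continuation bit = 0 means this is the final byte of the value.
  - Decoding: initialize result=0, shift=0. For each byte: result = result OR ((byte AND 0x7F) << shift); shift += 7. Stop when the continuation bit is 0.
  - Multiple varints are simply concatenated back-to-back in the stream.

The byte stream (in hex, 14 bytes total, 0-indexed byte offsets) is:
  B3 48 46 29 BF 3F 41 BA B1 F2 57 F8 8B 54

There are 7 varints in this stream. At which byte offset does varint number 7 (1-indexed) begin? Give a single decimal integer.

  byte[0]=0xB3 cont=1 payload=0x33=51: acc |= 51<<0 -> acc=51 shift=7
  byte[1]=0x48 cont=0 payload=0x48=72: acc |= 72<<7 -> acc=9267 shift=14 [end]
Varint 1: bytes[0:2] = B3 48 -> value 9267 (2 byte(s))
  byte[2]=0x46 cont=0 payload=0x46=70: acc |= 70<<0 -> acc=70 shift=7 [end]
Varint 2: bytes[2:3] = 46 -> value 70 (1 byte(s))
  byte[3]=0x29 cont=0 payload=0x29=41: acc |= 41<<0 -> acc=41 shift=7 [end]
Varint 3: bytes[3:4] = 29 -> value 41 (1 byte(s))
  byte[4]=0xBF cont=1 payload=0x3F=63: acc |= 63<<0 -> acc=63 shift=7
  byte[5]=0x3F cont=0 payload=0x3F=63: acc |= 63<<7 -> acc=8127 shift=14 [end]
Varint 4: bytes[4:6] = BF 3F -> value 8127 (2 byte(s))
  byte[6]=0x41 cont=0 payload=0x41=65: acc |= 65<<0 -> acc=65 shift=7 [end]
Varint 5: bytes[6:7] = 41 -> value 65 (1 byte(s))
  byte[7]=0xBA cont=1 payload=0x3A=58: acc |= 58<<0 -> acc=58 shift=7
  byte[8]=0xB1 cont=1 payload=0x31=49: acc |= 49<<7 -> acc=6330 shift=14
  byte[9]=0xF2 cont=1 payload=0x72=114: acc |= 114<<14 -> acc=1874106 shift=21
  byte[10]=0x57 cont=0 payload=0x57=87: acc |= 87<<21 -> acc=184326330 shift=28 [end]
Varint 6: bytes[7:11] = BA B1 F2 57 -> value 184326330 (4 byte(s))
  byte[11]=0xF8 cont=1 payload=0x78=120: acc |= 120<<0 -> acc=120 shift=7
  byte[12]=0x8B cont=1 payload=0x0B=11: acc |= 11<<7 -> acc=1528 shift=14
  byte[13]=0x54 cont=0 payload=0x54=84: acc |= 84<<14 -> acc=1377784 shift=21 [end]
Varint 7: bytes[11:14] = F8 8B 54 -> value 1377784 (3 byte(s))

Answer: 11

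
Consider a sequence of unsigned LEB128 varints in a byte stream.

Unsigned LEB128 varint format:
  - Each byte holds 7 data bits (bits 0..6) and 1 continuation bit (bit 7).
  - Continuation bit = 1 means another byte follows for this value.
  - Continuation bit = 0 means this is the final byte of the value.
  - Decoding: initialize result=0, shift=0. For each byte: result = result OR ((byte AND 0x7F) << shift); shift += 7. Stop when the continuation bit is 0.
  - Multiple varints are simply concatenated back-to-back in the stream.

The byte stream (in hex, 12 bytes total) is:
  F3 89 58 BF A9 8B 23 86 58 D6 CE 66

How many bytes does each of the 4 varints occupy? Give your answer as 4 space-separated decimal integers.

  byte[0]=0xF3 cont=1 payload=0x73=115: acc |= 115<<0 -> acc=115 shift=7
  byte[1]=0x89 cont=1 payload=0x09=9: acc |= 9<<7 -> acc=1267 shift=14
  byte[2]=0x58 cont=0 payload=0x58=88: acc |= 88<<14 -> acc=1443059 shift=21 [end]
Varint 1: bytes[0:3] = F3 89 58 -> value 1443059 (3 byte(s))
  byte[3]=0xBF cont=1 payload=0x3F=63: acc |= 63<<0 -> acc=63 shift=7
  byte[4]=0xA9 cont=1 payload=0x29=41: acc |= 41<<7 -> acc=5311 shift=14
  byte[5]=0x8B cont=1 payload=0x0B=11: acc |= 11<<14 -> acc=185535 shift=21
  byte[6]=0x23 cont=0 payload=0x23=35: acc |= 35<<21 -> acc=73585855 shift=28 [end]
Varint 2: bytes[3:7] = BF A9 8B 23 -> value 73585855 (4 byte(s))
  byte[7]=0x86 cont=1 payload=0x06=6: acc |= 6<<0 -> acc=6 shift=7
  byte[8]=0x58 cont=0 payload=0x58=88: acc |= 88<<7 -> acc=11270 shift=14 [end]
Varint 3: bytes[7:9] = 86 58 -> value 11270 (2 byte(s))
  byte[9]=0xD6 cont=1 payload=0x56=86: acc |= 86<<0 -> acc=86 shift=7
  byte[10]=0xCE cont=1 payload=0x4E=78: acc |= 78<<7 -> acc=10070 shift=14
  byte[11]=0x66 cont=0 payload=0x66=102: acc |= 102<<14 -> acc=1681238 shift=21 [end]
Varint 4: bytes[9:12] = D6 CE 66 -> value 1681238 (3 byte(s))

Answer: 3 4 2 3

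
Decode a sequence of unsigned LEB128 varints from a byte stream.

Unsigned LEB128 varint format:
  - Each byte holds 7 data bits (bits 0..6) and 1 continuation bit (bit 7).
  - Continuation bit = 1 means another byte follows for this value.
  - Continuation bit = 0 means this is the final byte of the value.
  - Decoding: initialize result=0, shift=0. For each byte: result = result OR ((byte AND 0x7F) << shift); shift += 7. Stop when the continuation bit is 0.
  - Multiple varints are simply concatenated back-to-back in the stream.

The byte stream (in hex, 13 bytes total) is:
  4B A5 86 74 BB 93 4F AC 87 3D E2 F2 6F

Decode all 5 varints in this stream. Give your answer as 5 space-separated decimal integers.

Answer: 75 1901349 1296827 1000364 1833314

Derivation:
  byte[0]=0x4B cont=0 payload=0x4B=75: acc |= 75<<0 -> acc=75 shift=7 [end]
Varint 1: bytes[0:1] = 4B -> value 75 (1 byte(s))
  byte[1]=0xA5 cont=1 payload=0x25=37: acc |= 37<<0 -> acc=37 shift=7
  byte[2]=0x86 cont=1 payload=0x06=6: acc |= 6<<7 -> acc=805 shift=14
  byte[3]=0x74 cont=0 payload=0x74=116: acc |= 116<<14 -> acc=1901349 shift=21 [end]
Varint 2: bytes[1:4] = A5 86 74 -> value 1901349 (3 byte(s))
  byte[4]=0xBB cont=1 payload=0x3B=59: acc |= 59<<0 -> acc=59 shift=7
  byte[5]=0x93 cont=1 payload=0x13=19: acc |= 19<<7 -> acc=2491 shift=14
  byte[6]=0x4F cont=0 payload=0x4F=79: acc |= 79<<14 -> acc=1296827 shift=21 [end]
Varint 3: bytes[4:7] = BB 93 4F -> value 1296827 (3 byte(s))
  byte[7]=0xAC cont=1 payload=0x2C=44: acc |= 44<<0 -> acc=44 shift=7
  byte[8]=0x87 cont=1 payload=0x07=7: acc |= 7<<7 -> acc=940 shift=14
  byte[9]=0x3D cont=0 payload=0x3D=61: acc |= 61<<14 -> acc=1000364 shift=21 [end]
Varint 4: bytes[7:10] = AC 87 3D -> value 1000364 (3 byte(s))
  byte[10]=0xE2 cont=1 payload=0x62=98: acc |= 98<<0 -> acc=98 shift=7
  byte[11]=0xF2 cont=1 payload=0x72=114: acc |= 114<<7 -> acc=14690 shift=14
  byte[12]=0x6F cont=0 payload=0x6F=111: acc |= 111<<14 -> acc=1833314 shift=21 [end]
Varint 5: bytes[10:13] = E2 F2 6F -> value 1833314 (3 byte(s))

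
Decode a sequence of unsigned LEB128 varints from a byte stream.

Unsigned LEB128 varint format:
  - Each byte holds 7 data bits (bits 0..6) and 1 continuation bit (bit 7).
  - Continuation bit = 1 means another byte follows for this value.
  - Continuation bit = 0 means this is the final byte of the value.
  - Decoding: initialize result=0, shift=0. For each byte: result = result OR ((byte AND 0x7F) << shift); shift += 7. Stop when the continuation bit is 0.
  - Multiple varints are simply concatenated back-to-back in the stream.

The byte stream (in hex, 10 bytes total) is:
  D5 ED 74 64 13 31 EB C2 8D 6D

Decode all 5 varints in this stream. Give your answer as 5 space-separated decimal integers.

Answer: 1914581 100 19 49 228811115

Derivation:
  byte[0]=0xD5 cont=1 payload=0x55=85: acc |= 85<<0 -> acc=85 shift=7
  byte[1]=0xED cont=1 payload=0x6D=109: acc |= 109<<7 -> acc=14037 shift=14
  byte[2]=0x74 cont=0 payload=0x74=116: acc |= 116<<14 -> acc=1914581 shift=21 [end]
Varint 1: bytes[0:3] = D5 ED 74 -> value 1914581 (3 byte(s))
  byte[3]=0x64 cont=0 payload=0x64=100: acc |= 100<<0 -> acc=100 shift=7 [end]
Varint 2: bytes[3:4] = 64 -> value 100 (1 byte(s))
  byte[4]=0x13 cont=0 payload=0x13=19: acc |= 19<<0 -> acc=19 shift=7 [end]
Varint 3: bytes[4:5] = 13 -> value 19 (1 byte(s))
  byte[5]=0x31 cont=0 payload=0x31=49: acc |= 49<<0 -> acc=49 shift=7 [end]
Varint 4: bytes[5:6] = 31 -> value 49 (1 byte(s))
  byte[6]=0xEB cont=1 payload=0x6B=107: acc |= 107<<0 -> acc=107 shift=7
  byte[7]=0xC2 cont=1 payload=0x42=66: acc |= 66<<7 -> acc=8555 shift=14
  byte[8]=0x8D cont=1 payload=0x0D=13: acc |= 13<<14 -> acc=221547 shift=21
  byte[9]=0x6D cont=0 payload=0x6D=109: acc |= 109<<21 -> acc=228811115 shift=28 [end]
Varint 5: bytes[6:10] = EB C2 8D 6D -> value 228811115 (4 byte(s))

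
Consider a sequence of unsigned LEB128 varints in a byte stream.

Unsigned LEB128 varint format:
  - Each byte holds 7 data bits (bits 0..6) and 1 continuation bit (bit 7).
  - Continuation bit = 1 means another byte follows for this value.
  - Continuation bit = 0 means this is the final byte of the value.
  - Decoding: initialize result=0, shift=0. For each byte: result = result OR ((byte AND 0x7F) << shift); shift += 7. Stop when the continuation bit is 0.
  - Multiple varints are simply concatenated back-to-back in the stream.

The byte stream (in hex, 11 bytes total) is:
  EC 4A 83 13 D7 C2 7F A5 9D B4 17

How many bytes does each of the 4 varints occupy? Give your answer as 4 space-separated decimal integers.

  byte[0]=0xEC cont=1 payload=0x6C=108: acc |= 108<<0 -> acc=108 shift=7
  byte[1]=0x4A cont=0 payload=0x4A=74: acc |= 74<<7 -> acc=9580 shift=14 [end]
Varint 1: bytes[0:2] = EC 4A -> value 9580 (2 byte(s))
  byte[2]=0x83 cont=1 payload=0x03=3: acc |= 3<<0 -> acc=3 shift=7
  byte[3]=0x13 cont=0 payload=0x13=19: acc |= 19<<7 -> acc=2435 shift=14 [end]
Varint 2: bytes[2:4] = 83 13 -> value 2435 (2 byte(s))
  byte[4]=0xD7 cont=1 payload=0x57=87: acc |= 87<<0 -> acc=87 shift=7
  byte[5]=0xC2 cont=1 payload=0x42=66: acc |= 66<<7 -> acc=8535 shift=14
  byte[6]=0x7F cont=0 payload=0x7F=127: acc |= 127<<14 -> acc=2089303 shift=21 [end]
Varint 3: bytes[4:7] = D7 C2 7F -> value 2089303 (3 byte(s))
  byte[7]=0xA5 cont=1 payload=0x25=37: acc |= 37<<0 -> acc=37 shift=7
  byte[8]=0x9D cont=1 payload=0x1D=29: acc |= 29<<7 -> acc=3749 shift=14
  byte[9]=0xB4 cont=1 payload=0x34=52: acc |= 52<<14 -> acc=855717 shift=21
  byte[10]=0x17 cont=0 payload=0x17=23: acc |= 23<<21 -> acc=49090213 shift=28 [end]
Varint 4: bytes[7:11] = A5 9D B4 17 -> value 49090213 (4 byte(s))

Answer: 2 2 3 4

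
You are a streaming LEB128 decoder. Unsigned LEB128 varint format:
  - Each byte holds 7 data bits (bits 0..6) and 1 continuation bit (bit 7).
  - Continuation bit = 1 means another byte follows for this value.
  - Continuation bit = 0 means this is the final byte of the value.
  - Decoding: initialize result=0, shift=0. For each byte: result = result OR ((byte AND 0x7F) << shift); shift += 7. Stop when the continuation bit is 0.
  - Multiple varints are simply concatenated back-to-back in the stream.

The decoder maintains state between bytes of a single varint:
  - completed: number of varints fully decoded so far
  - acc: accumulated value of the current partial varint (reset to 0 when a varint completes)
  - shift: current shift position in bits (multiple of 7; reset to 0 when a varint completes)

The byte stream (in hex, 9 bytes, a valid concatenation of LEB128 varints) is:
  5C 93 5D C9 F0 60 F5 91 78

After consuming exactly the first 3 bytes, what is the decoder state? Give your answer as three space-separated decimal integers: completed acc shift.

Answer: 2 0 0

Derivation:
byte[0]=0x5C cont=0 payload=0x5C: varint #1 complete (value=92); reset -> completed=1 acc=0 shift=0
byte[1]=0x93 cont=1 payload=0x13: acc |= 19<<0 -> completed=1 acc=19 shift=7
byte[2]=0x5D cont=0 payload=0x5D: varint #2 complete (value=11923); reset -> completed=2 acc=0 shift=0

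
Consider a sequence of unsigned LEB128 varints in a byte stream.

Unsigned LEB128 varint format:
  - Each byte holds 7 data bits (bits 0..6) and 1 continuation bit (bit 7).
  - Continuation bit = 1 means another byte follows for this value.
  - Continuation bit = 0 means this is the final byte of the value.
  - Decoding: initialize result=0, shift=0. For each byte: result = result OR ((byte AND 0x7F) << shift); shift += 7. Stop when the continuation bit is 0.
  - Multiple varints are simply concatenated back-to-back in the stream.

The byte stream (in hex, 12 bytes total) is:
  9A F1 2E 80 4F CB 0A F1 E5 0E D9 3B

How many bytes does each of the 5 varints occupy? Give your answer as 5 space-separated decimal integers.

  byte[0]=0x9A cont=1 payload=0x1A=26: acc |= 26<<0 -> acc=26 shift=7
  byte[1]=0xF1 cont=1 payload=0x71=113: acc |= 113<<7 -> acc=14490 shift=14
  byte[2]=0x2E cont=0 payload=0x2E=46: acc |= 46<<14 -> acc=768154 shift=21 [end]
Varint 1: bytes[0:3] = 9A F1 2E -> value 768154 (3 byte(s))
  byte[3]=0x80 cont=1 payload=0x00=0: acc |= 0<<0 -> acc=0 shift=7
  byte[4]=0x4F cont=0 payload=0x4F=79: acc |= 79<<7 -> acc=10112 shift=14 [end]
Varint 2: bytes[3:5] = 80 4F -> value 10112 (2 byte(s))
  byte[5]=0xCB cont=1 payload=0x4B=75: acc |= 75<<0 -> acc=75 shift=7
  byte[6]=0x0A cont=0 payload=0x0A=10: acc |= 10<<7 -> acc=1355 shift=14 [end]
Varint 3: bytes[5:7] = CB 0A -> value 1355 (2 byte(s))
  byte[7]=0xF1 cont=1 payload=0x71=113: acc |= 113<<0 -> acc=113 shift=7
  byte[8]=0xE5 cont=1 payload=0x65=101: acc |= 101<<7 -> acc=13041 shift=14
  byte[9]=0x0E cont=0 payload=0x0E=14: acc |= 14<<14 -> acc=242417 shift=21 [end]
Varint 4: bytes[7:10] = F1 E5 0E -> value 242417 (3 byte(s))
  byte[10]=0xD9 cont=1 payload=0x59=89: acc |= 89<<0 -> acc=89 shift=7
  byte[11]=0x3B cont=0 payload=0x3B=59: acc |= 59<<7 -> acc=7641 shift=14 [end]
Varint 5: bytes[10:12] = D9 3B -> value 7641 (2 byte(s))

Answer: 3 2 2 3 2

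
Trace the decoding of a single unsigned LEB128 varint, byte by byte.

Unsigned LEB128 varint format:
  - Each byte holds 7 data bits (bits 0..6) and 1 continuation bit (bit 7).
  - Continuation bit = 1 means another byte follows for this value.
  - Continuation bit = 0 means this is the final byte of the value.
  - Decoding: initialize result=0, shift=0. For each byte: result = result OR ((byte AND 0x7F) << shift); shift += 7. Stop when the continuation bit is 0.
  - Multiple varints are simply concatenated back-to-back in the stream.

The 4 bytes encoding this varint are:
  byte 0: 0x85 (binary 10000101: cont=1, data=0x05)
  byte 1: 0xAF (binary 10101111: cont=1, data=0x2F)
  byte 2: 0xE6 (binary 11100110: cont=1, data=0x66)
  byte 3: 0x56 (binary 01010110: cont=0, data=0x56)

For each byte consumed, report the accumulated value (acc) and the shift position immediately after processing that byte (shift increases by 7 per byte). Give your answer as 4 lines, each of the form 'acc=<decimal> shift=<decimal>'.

Answer: acc=5 shift=7
acc=6021 shift=14
acc=1677189 shift=21
acc=182032261 shift=28

Derivation:
byte 0=0x85: payload=0x05=5, contrib = 5<<0 = 5; acc -> 5, shift -> 7
byte 1=0xAF: payload=0x2F=47, contrib = 47<<7 = 6016; acc -> 6021, shift -> 14
byte 2=0xE6: payload=0x66=102, contrib = 102<<14 = 1671168; acc -> 1677189, shift -> 21
byte 3=0x56: payload=0x56=86, contrib = 86<<21 = 180355072; acc -> 182032261, shift -> 28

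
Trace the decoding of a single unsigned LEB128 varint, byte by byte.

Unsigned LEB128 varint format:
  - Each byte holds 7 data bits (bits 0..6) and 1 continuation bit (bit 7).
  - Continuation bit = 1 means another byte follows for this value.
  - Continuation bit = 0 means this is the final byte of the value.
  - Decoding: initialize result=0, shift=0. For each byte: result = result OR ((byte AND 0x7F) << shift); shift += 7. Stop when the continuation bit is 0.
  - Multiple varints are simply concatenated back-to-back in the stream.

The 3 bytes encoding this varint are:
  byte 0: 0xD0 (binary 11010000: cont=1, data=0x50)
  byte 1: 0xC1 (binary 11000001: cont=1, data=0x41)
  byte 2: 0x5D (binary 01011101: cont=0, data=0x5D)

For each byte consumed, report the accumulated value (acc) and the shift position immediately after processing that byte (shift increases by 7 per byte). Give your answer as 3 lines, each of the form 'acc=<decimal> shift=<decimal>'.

byte 0=0xD0: payload=0x50=80, contrib = 80<<0 = 80; acc -> 80, shift -> 7
byte 1=0xC1: payload=0x41=65, contrib = 65<<7 = 8320; acc -> 8400, shift -> 14
byte 2=0x5D: payload=0x5D=93, contrib = 93<<14 = 1523712; acc -> 1532112, shift -> 21

Answer: acc=80 shift=7
acc=8400 shift=14
acc=1532112 shift=21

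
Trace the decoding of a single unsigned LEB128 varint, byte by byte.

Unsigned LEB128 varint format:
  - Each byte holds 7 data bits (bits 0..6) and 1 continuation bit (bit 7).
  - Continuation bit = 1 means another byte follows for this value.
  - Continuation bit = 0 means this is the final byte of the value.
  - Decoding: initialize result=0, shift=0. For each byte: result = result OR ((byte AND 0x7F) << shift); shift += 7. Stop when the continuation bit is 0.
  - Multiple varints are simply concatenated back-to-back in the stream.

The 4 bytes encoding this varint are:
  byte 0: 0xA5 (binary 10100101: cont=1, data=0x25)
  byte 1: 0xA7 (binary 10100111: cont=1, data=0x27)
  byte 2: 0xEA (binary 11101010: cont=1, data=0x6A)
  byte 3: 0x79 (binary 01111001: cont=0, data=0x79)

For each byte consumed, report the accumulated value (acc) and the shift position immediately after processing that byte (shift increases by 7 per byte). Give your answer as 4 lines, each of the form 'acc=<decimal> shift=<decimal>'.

Answer: acc=37 shift=7
acc=5029 shift=14
acc=1741733 shift=21
acc=255497125 shift=28

Derivation:
byte 0=0xA5: payload=0x25=37, contrib = 37<<0 = 37; acc -> 37, shift -> 7
byte 1=0xA7: payload=0x27=39, contrib = 39<<7 = 4992; acc -> 5029, shift -> 14
byte 2=0xEA: payload=0x6A=106, contrib = 106<<14 = 1736704; acc -> 1741733, shift -> 21
byte 3=0x79: payload=0x79=121, contrib = 121<<21 = 253755392; acc -> 255497125, shift -> 28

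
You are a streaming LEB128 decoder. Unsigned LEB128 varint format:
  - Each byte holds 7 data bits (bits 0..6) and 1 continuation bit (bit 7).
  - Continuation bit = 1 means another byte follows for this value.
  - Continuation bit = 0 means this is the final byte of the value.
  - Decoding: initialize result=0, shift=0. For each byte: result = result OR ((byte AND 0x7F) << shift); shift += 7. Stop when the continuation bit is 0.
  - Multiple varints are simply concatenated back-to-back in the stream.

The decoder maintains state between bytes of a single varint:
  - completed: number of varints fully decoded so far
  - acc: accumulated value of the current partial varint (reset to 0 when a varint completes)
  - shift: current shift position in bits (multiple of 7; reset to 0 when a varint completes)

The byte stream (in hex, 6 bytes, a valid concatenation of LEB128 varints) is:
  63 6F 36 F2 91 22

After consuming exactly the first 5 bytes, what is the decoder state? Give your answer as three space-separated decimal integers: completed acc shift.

byte[0]=0x63 cont=0 payload=0x63: varint #1 complete (value=99); reset -> completed=1 acc=0 shift=0
byte[1]=0x6F cont=0 payload=0x6F: varint #2 complete (value=111); reset -> completed=2 acc=0 shift=0
byte[2]=0x36 cont=0 payload=0x36: varint #3 complete (value=54); reset -> completed=3 acc=0 shift=0
byte[3]=0xF2 cont=1 payload=0x72: acc |= 114<<0 -> completed=3 acc=114 shift=7
byte[4]=0x91 cont=1 payload=0x11: acc |= 17<<7 -> completed=3 acc=2290 shift=14

Answer: 3 2290 14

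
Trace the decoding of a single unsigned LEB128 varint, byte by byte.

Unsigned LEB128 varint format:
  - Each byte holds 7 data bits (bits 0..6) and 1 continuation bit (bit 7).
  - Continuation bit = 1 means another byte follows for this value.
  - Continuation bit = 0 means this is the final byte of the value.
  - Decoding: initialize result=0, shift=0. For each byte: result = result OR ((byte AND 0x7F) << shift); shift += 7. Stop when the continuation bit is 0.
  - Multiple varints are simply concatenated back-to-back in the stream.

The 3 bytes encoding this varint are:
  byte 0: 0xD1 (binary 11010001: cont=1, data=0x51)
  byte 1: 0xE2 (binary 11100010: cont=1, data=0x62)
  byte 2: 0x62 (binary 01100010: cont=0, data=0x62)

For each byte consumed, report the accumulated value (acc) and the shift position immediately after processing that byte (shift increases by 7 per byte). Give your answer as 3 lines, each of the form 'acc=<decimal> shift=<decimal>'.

Answer: acc=81 shift=7
acc=12625 shift=14
acc=1618257 shift=21

Derivation:
byte 0=0xD1: payload=0x51=81, contrib = 81<<0 = 81; acc -> 81, shift -> 7
byte 1=0xE2: payload=0x62=98, contrib = 98<<7 = 12544; acc -> 12625, shift -> 14
byte 2=0x62: payload=0x62=98, contrib = 98<<14 = 1605632; acc -> 1618257, shift -> 21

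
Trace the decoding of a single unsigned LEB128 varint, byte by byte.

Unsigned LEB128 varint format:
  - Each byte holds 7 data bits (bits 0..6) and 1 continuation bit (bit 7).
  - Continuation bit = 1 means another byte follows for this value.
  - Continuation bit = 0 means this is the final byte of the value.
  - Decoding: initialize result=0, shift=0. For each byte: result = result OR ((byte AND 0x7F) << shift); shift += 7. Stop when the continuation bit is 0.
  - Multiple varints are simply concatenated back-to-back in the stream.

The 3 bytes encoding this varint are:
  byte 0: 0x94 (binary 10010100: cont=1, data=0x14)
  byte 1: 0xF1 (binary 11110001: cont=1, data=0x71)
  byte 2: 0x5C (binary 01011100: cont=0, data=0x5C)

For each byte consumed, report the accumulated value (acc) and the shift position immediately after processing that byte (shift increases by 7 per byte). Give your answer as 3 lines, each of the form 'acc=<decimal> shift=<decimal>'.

byte 0=0x94: payload=0x14=20, contrib = 20<<0 = 20; acc -> 20, shift -> 7
byte 1=0xF1: payload=0x71=113, contrib = 113<<7 = 14464; acc -> 14484, shift -> 14
byte 2=0x5C: payload=0x5C=92, contrib = 92<<14 = 1507328; acc -> 1521812, shift -> 21

Answer: acc=20 shift=7
acc=14484 shift=14
acc=1521812 shift=21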